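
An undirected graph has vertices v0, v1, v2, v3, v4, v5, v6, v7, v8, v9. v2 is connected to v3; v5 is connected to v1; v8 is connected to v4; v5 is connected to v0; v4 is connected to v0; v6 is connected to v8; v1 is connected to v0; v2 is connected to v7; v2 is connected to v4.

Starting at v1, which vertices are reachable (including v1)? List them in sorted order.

Start at v1.
Its neighbours: v0, v5.
Then their neighbours: v4.
Then next layer: v2, v8.
Then next layer: v3, v6, v7.
Nothing further is reachable.

v0, v1, v2, v3, v4, v5, v6, v7, v8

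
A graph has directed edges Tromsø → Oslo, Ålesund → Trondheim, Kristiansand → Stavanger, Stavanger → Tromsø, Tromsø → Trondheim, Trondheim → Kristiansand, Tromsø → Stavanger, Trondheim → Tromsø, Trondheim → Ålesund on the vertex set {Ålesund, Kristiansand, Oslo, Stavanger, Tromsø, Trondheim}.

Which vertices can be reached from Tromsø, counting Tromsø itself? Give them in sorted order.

Ålesund, Kristiansand, Oslo, Stavanger, Tromsø, Trondheim

Start at Tromsø.
Its neighbours: Oslo, Stavanger, Trondheim.
Then their neighbours: Ålesund, Kristiansand.
Every vertex is now reached.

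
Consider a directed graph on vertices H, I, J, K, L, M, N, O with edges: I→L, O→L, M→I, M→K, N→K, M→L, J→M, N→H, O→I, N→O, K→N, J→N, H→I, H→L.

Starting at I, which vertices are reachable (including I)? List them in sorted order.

Start at I.
Its neighbours: L.
Nothing further is reachable.

I, L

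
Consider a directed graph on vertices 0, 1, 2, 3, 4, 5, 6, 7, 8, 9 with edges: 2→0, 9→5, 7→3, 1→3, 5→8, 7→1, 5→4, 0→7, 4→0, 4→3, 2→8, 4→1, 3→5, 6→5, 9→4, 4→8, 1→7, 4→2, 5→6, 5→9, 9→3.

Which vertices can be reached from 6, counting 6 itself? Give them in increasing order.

Start at 6.
Its neighbours: 5.
Then their neighbours: 4, 8, 9.
Then next layer: 0, 1, 2, 3.
Then next layer: 7.
Every vertex is now reached.

0, 1, 2, 3, 4, 5, 6, 7, 8, 9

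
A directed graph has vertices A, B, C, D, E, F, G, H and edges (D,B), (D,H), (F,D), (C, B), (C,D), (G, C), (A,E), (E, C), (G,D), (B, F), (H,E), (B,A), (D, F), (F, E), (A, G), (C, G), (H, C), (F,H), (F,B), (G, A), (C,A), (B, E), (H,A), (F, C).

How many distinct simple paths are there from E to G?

E→C→A→G
E→C→B→A→G
E→C→B→F→D→H→A→G
E→C→B→F→H→A→G
E→C→D→B→A→G
E→C→D→B→F→H→A→G
E→C→D→F→B→A→G
E→C→D→F→H→A→G
E→C→D→H→A→G
E→C→G

10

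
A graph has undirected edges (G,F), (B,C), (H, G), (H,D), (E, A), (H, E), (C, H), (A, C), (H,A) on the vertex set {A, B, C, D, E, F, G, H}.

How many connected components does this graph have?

1

From A: component {A, B, C, D, E, F, G, H}.
That's 1 component.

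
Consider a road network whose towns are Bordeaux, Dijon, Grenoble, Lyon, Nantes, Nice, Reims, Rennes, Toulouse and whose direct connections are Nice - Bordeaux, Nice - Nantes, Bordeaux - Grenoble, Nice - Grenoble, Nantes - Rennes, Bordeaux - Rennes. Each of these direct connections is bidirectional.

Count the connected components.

From Bordeaux: component {Bordeaux, Grenoble, Nantes, Nice, Rennes}.
From Dijon: component {Dijon}.
From Lyon: component {Lyon}.
From Reims: component {Reims}.
From Toulouse: component {Toulouse}.
That's 5 components.

5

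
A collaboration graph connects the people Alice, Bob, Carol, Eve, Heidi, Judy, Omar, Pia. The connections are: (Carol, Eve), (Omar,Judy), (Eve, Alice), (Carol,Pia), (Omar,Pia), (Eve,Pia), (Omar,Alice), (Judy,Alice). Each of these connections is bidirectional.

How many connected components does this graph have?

3

From Alice: component {Alice, Carol, Eve, Judy, Omar, Pia}.
From Bob: component {Bob}.
From Heidi: component {Heidi}.
That's 3 components.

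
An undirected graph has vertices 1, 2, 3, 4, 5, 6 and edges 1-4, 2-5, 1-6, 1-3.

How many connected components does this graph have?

From 1: component {1, 3, 4, 6}.
From 2: component {2, 5}.
That's 2 components.

2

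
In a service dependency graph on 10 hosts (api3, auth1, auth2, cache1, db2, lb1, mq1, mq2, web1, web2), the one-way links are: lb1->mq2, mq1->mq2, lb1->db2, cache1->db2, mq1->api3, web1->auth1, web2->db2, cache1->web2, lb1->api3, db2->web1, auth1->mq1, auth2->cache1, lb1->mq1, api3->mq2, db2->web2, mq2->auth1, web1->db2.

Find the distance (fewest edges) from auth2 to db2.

2

Distance 0: auth2.
Distance 1: cache1.
Distance 2: db2, web2 — contains db2.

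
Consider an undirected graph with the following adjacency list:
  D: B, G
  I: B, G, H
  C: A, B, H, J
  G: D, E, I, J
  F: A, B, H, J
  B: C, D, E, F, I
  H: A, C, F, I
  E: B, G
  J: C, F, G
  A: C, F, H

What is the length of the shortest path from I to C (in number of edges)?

Distance 0: I.
Distance 1: B, G, H.
Distance 2: A, C, D, E, F, J — contains C.

2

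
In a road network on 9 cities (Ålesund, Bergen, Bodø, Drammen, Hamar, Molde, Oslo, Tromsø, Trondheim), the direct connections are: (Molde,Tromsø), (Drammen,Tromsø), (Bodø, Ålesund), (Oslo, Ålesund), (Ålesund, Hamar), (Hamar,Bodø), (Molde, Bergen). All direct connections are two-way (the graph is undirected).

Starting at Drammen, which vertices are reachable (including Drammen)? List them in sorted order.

Start at Drammen.
Its neighbours: Tromsø.
Then their neighbours: Molde.
Then next layer: Bergen.
Nothing further is reachable.

Bergen, Drammen, Molde, Tromsø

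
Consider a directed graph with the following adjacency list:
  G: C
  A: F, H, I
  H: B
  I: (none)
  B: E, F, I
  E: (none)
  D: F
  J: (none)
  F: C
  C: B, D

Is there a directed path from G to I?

Explore from G.
Distance 1: reach C.
Distance 2: reach B, D.
Distance 3: reach E, F, I.
Found I.

Yes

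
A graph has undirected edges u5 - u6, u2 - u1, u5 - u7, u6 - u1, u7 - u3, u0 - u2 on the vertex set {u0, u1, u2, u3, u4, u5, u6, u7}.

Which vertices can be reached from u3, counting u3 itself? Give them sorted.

u0, u1, u2, u3, u5, u6, u7

Start at u3.
Its neighbours: u7.
Then their neighbours: u5.
Then next layer: u6.
Then next layer: u1.
Then next layer: u2.
Then next layer: u0.
Nothing further is reachable.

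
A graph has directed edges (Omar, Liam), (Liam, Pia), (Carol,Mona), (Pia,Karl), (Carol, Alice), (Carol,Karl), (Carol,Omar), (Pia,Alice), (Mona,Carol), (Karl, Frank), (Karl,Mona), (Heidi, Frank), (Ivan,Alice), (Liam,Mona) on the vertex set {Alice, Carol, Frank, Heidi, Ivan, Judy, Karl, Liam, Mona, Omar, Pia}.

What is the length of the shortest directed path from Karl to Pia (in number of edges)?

5

Distance 0: Karl.
Distance 1: Frank, Mona.
Distance 2: Carol.
Distance 3: Alice, Omar.
Distance 4: Liam.
Distance 5: Pia — contains Pia.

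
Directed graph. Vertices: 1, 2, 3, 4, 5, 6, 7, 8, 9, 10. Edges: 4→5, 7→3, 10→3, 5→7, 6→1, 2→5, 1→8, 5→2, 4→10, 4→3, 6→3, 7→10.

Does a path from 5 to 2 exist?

Yes

Explore from 5.
Distance 1: reach 2, 7.
Found 2.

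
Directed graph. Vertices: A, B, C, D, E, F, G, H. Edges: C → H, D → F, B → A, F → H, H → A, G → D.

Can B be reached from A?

A has no outgoing edges, so nothing is reachable from it.

No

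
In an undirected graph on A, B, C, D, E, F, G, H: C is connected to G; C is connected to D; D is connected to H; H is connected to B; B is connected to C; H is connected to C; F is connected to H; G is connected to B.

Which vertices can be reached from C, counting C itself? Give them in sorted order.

Start at C.
Its neighbours: B, D, G, H.
Then their neighbours: F.
Nothing further is reachable.

B, C, D, F, G, H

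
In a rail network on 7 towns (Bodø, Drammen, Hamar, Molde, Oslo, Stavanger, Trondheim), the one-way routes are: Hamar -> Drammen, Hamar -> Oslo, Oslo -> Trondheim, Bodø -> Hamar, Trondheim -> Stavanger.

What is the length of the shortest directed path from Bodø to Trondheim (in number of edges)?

3

Distance 0: Bodø.
Distance 1: Hamar.
Distance 2: Drammen, Oslo.
Distance 3: Trondheim — contains Trondheim.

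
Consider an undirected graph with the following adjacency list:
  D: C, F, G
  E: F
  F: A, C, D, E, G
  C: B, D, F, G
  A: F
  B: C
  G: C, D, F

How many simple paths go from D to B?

5

D–C–B
D–F–C–B
D–F–G–C–B
D–G–C–B
D–G–F–C–B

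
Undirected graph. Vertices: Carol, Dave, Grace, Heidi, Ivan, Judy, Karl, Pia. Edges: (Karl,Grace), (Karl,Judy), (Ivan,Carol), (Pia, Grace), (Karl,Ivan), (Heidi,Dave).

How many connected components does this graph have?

From Carol: component {Carol, Grace, Ivan, Judy, Karl, Pia}.
From Dave: component {Dave, Heidi}.
That's 2 components.

2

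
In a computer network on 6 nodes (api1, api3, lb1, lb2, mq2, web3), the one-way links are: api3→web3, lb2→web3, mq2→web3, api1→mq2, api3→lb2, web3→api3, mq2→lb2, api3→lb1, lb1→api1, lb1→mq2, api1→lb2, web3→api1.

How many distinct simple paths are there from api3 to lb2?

api3→lb1→api1→lb2
api3→lb1→api1→mq2→lb2
api3→lb1→mq2→lb2
api3→lb1→mq2→web3→api1→lb2
api3→lb2
api3→web3→api1→lb2
api3→web3→api1→mq2→lb2

7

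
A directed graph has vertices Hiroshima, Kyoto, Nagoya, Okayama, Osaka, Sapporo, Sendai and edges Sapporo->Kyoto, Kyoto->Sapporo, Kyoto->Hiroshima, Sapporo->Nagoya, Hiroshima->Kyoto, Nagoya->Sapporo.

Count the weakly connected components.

From Hiroshima: component {Hiroshima, Kyoto, Nagoya, Sapporo}.
From Okayama: component {Okayama}.
From Osaka: component {Osaka}.
From Sendai: component {Sendai}.
That's 4 components.

4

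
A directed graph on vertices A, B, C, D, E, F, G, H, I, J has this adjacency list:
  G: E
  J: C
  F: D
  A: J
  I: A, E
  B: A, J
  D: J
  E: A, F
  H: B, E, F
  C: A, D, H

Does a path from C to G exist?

Explore from C.
Distance 1: reach A, D, H.
Distance 2: reach B, E, F, J.
The search from C is exhausted; no directed path reaches G.

No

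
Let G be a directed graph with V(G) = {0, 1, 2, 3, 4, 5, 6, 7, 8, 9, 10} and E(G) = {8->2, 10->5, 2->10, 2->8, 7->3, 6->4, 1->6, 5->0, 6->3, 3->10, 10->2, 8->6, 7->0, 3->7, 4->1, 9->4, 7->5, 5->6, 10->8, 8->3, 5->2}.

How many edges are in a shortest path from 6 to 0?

Distance 0: 6.
Distance 1: 3, 4.
Distance 2: 1, 7, 10.
Distance 3: 0, 2, 5, 8 — contains 0.

3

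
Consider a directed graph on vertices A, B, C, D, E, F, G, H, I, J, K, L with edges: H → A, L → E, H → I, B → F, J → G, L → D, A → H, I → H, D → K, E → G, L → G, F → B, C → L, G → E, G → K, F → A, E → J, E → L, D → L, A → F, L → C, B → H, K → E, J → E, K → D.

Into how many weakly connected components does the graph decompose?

2

From A: component {A, B, F, H, I}.
From C: component {C, D, E, G, J, K, L}.
That's 2 components.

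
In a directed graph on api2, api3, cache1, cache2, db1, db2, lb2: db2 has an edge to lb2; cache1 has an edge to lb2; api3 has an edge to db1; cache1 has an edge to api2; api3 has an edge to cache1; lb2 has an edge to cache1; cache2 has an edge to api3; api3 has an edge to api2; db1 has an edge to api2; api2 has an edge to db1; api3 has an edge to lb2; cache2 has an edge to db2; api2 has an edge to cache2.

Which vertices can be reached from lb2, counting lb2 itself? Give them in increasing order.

Start at lb2.
Its neighbours: cache1.
Then their neighbours: api2.
Then next layer: cache2, db1.
Then next layer: api3, db2.
Every vertex is now reached.

api2, api3, cache1, cache2, db1, db2, lb2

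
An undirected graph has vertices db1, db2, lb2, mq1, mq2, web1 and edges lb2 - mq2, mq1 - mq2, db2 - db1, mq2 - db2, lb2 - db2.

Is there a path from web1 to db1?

No

web1 has no edges, so nothing is reachable from it.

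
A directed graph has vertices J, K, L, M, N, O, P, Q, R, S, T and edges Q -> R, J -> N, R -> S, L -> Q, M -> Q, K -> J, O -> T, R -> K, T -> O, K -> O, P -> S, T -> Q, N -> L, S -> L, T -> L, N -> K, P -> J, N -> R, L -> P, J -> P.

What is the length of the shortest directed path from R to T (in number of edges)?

3

Distance 0: R.
Distance 1: K, S.
Distance 2: J, L, O.
Distance 3: N, P, Q, T — contains T.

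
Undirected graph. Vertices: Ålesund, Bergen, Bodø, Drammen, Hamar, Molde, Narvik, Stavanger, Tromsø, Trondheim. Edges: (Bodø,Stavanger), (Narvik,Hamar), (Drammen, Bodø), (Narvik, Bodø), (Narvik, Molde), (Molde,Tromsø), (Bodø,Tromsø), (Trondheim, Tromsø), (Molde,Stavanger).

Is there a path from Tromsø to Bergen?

No

Explore from Tromsø.
Distance 1: reach Bodø, Molde, Trondheim.
Distance 2: reach Drammen, Narvik, Stavanger.
Distance 3: reach Hamar.
The search is exhausted without reaching Bergen; it lies in a different component.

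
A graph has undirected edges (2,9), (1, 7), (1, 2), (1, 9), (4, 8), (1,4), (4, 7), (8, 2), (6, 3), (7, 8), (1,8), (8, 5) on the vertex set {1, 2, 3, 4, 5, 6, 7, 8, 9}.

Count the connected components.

From 1: component {1, 2, 4, 5, 7, 8, 9}.
From 3: component {3, 6}.
That's 2 components.

2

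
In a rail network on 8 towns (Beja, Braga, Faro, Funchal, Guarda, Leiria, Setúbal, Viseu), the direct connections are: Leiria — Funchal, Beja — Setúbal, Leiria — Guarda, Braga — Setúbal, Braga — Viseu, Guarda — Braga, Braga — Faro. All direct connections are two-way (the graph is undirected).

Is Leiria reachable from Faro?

Yes

Explore from Faro.
Distance 1: reach Braga.
Distance 2: reach Guarda, Setúbal, Viseu.
Distance 3: reach Beja, Leiria.
Found Leiria.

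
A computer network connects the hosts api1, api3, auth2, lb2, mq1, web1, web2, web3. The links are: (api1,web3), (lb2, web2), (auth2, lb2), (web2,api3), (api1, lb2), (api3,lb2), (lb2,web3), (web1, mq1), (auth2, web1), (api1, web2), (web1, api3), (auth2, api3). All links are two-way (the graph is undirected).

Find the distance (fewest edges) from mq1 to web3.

4

Distance 0: mq1.
Distance 1: web1.
Distance 2: api3, auth2.
Distance 3: lb2, web2.
Distance 4: api1, web3 — contains web3.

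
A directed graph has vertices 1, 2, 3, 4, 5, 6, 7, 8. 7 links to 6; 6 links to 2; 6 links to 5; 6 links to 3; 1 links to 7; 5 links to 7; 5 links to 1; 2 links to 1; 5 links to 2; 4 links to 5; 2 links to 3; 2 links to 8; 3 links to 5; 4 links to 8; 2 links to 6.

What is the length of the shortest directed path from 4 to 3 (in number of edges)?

3

Distance 0: 4.
Distance 1: 5, 8.
Distance 2: 1, 2, 7.
Distance 3: 3, 6 — contains 3.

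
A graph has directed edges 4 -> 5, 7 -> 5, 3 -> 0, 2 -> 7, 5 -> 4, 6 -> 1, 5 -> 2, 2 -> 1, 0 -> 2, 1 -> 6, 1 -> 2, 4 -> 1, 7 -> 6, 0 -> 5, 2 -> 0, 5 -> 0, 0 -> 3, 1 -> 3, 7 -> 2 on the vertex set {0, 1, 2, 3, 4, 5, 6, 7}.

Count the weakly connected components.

From 0: component {0, 1, 2, 3, 4, 5, 6, 7}.
That's 1 component.

1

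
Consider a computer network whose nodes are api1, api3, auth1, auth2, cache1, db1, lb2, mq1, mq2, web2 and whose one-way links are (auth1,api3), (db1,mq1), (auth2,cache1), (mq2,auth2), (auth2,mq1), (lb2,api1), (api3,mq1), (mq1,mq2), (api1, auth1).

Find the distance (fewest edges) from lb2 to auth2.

Distance 0: lb2.
Distance 1: api1.
Distance 2: auth1.
Distance 3: api3.
Distance 4: mq1.
Distance 5: mq2.
Distance 6: auth2 — contains auth2.

6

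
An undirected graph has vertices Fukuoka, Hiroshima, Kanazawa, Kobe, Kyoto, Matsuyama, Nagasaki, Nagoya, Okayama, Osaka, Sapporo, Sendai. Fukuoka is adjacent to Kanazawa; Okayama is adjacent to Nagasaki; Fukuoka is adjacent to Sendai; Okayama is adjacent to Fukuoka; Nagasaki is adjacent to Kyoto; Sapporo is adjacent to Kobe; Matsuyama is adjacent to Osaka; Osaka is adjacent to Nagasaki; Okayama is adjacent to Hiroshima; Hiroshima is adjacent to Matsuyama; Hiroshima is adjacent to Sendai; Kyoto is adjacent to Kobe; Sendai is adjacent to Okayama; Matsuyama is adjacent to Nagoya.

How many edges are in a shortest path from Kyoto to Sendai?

Distance 0: Kyoto.
Distance 1: Kobe, Nagasaki.
Distance 2: Okayama, Osaka, Sapporo.
Distance 3: Fukuoka, Hiroshima, Matsuyama, Sendai — contains Sendai.

3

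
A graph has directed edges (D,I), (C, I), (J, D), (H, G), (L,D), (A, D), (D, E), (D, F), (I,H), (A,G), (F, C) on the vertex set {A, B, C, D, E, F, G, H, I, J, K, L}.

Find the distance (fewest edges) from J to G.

4

Distance 0: J.
Distance 1: D.
Distance 2: E, F, I.
Distance 3: C, H.
Distance 4: G — contains G.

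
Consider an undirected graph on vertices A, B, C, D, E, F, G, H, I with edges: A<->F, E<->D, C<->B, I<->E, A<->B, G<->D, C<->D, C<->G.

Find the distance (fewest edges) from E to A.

Distance 0: E.
Distance 1: D, I.
Distance 2: C, G.
Distance 3: B.
Distance 4: A — contains A.

4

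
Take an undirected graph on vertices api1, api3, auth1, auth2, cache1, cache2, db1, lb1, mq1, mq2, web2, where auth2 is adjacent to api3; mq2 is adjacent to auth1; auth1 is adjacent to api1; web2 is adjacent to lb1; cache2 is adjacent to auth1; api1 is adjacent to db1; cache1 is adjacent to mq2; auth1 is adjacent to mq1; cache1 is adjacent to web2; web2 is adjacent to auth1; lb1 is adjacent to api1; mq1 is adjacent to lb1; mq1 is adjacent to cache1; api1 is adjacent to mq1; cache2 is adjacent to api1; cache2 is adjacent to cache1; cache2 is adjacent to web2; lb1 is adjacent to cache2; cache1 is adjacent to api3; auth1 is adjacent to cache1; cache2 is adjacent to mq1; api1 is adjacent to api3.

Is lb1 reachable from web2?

Yes

Explore from web2.
Distance 1: reach auth1, cache1, cache2, lb1.
Found lb1.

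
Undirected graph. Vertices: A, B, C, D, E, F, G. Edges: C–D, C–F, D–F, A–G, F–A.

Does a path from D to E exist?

No

Explore from D.
Distance 1: reach C, F.
Distance 2: reach A.
Distance 3: reach G.
The search is exhausted without reaching E; it lies in a different component.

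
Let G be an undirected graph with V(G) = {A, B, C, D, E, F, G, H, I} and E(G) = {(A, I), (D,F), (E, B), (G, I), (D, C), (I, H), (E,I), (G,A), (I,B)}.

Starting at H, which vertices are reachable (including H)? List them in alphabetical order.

A, B, E, G, H, I

Start at H.
Its neighbours: I.
Then their neighbours: A, B, E, G.
Nothing further is reachable.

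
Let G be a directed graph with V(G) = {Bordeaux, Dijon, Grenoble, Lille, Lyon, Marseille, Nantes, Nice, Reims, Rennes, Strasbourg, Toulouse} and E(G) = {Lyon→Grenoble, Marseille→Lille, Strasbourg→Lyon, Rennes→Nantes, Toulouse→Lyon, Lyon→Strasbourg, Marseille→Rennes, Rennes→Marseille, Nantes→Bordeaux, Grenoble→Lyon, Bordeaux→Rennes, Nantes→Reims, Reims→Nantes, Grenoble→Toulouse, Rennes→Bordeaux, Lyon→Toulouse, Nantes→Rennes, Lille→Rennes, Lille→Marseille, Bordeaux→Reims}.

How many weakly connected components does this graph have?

From Bordeaux: component {Bordeaux, Lille, Marseille, Nantes, Reims, Rennes}.
From Dijon: component {Dijon}.
From Grenoble: component {Grenoble, Lyon, Strasbourg, Toulouse}.
From Nice: component {Nice}.
That's 4 components.

4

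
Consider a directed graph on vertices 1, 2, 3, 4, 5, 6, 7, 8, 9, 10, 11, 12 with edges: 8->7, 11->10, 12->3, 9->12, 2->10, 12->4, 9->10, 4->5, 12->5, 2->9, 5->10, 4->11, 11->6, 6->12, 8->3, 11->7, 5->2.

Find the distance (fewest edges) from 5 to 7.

6

Distance 0: 5.
Distance 1: 2, 10.
Distance 2: 9.
Distance 3: 12.
Distance 4: 3, 4.
Distance 5: 11.
Distance 6: 6, 7 — contains 7.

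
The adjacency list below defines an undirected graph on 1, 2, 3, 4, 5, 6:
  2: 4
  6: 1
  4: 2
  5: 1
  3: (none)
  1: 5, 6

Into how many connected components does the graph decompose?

From 1: component {1, 5, 6}.
From 2: component {2, 4}.
From 3: component {3}.
That's 3 components.

3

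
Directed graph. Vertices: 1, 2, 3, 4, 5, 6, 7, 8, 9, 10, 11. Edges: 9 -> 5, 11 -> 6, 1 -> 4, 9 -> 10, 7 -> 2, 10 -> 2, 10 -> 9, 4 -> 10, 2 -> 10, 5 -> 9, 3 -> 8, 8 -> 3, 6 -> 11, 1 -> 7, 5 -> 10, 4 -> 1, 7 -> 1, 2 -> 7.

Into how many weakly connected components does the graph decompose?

3

From 1: component {1, 2, 4, 5, 7, 9, 10}.
From 3: component {3, 8}.
From 6: component {6, 11}.
That's 3 components.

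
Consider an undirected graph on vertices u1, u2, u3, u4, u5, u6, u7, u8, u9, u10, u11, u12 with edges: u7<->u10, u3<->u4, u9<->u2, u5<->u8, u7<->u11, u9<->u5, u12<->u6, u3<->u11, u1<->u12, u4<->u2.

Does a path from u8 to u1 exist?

No

Explore from u8.
Distance 1: reach u5.
Distance 2: reach u9.
Distance 3: reach u2.
Distance 4: reach u4.
Distance 5: reach u3.
Distance 6: reach u11.
Distance 7: reach u7.
Distance 8: reach u10.
The search is exhausted without reaching u1; it lies in a different component.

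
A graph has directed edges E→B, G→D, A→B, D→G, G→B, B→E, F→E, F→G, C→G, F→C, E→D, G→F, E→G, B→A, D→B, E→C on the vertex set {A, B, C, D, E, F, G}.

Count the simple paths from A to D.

3

A→B→E→C→G→D
A→B→E→D
A→B→E→G→D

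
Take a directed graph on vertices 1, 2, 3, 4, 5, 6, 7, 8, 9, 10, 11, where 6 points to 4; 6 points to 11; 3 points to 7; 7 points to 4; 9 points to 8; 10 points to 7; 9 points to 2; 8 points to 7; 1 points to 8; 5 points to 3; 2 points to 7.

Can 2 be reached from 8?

No

Explore from 8.
Distance 1: reach 7.
Distance 2: reach 4.
The search from 8 is exhausted; no directed path reaches 2.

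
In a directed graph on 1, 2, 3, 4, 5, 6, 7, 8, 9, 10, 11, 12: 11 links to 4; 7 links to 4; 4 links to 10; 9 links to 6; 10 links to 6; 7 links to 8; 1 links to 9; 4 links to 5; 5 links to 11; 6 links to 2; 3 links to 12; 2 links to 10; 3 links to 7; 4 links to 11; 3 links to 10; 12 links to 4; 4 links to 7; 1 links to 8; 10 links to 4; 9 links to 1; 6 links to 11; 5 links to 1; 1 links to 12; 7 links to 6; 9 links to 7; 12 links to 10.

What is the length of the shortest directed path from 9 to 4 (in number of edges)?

2

Distance 0: 9.
Distance 1: 1, 6, 7.
Distance 2: 2, 4, 8, 11, 12 — contains 4.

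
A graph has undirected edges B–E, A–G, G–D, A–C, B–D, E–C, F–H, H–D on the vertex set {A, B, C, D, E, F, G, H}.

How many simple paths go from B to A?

2

B–D–G–A
B–E–C–A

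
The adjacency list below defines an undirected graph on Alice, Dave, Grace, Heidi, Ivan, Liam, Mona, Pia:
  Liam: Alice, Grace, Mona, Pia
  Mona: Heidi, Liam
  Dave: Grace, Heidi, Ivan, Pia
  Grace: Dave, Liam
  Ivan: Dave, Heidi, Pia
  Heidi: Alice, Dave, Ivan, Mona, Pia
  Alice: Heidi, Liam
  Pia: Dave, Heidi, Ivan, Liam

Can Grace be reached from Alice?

Yes

Explore from Alice.
Distance 1: reach Heidi, Liam.
Distance 2: reach Dave, Grace, Ivan, Mona, Pia.
Found Grace.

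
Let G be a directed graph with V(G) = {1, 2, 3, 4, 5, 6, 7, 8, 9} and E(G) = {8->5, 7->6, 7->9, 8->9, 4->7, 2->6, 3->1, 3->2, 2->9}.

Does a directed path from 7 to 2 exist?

No

Explore from 7.
Distance 1: reach 6, 9.
The search from 7 is exhausted; no directed path reaches 2.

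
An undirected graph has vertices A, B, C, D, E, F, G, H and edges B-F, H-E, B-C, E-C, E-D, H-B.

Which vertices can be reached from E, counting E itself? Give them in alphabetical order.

B, C, D, E, F, H

Start at E.
Its neighbours: C, D, H.
Then their neighbours: B.
Then next layer: F.
Nothing further is reachable.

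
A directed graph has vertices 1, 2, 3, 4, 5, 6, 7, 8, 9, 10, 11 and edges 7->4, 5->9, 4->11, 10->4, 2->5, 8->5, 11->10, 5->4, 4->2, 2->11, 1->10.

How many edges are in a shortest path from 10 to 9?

Distance 0: 10.
Distance 1: 4.
Distance 2: 2, 11.
Distance 3: 5.
Distance 4: 9 — contains 9.

4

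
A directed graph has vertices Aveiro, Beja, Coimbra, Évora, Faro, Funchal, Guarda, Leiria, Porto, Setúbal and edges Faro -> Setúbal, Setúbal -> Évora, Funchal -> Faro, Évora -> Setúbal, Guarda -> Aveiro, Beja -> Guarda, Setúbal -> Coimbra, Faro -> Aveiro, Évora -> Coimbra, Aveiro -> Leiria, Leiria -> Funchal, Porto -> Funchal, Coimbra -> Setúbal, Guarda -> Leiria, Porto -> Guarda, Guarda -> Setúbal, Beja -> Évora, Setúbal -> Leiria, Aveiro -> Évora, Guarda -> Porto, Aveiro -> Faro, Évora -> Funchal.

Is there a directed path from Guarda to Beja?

No

Explore from Guarda.
Distance 1: reach Aveiro, Leiria, Porto, Setúbal.
Distance 2: reach Coimbra, Évora, Faro, Funchal.
The search from Guarda is exhausted; no directed path reaches Beja.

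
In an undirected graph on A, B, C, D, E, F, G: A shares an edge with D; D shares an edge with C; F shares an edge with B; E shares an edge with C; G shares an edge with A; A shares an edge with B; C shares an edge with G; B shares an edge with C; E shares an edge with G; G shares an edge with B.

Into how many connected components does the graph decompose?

1

From A: component {A, B, C, D, E, F, G}.
That's 1 component.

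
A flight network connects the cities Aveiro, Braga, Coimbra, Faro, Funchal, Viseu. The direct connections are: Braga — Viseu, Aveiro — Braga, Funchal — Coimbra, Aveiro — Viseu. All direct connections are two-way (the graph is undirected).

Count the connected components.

3

From Aveiro: component {Aveiro, Braga, Viseu}.
From Coimbra: component {Coimbra, Funchal}.
From Faro: component {Faro}.
That's 3 components.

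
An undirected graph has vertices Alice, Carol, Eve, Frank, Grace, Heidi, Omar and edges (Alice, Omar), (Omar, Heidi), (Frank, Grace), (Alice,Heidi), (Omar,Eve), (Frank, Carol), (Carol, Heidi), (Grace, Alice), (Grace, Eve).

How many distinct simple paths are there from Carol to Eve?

7

Carol–Frank–Grace–Alice–Heidi–Omar–Eve
Carol–Frank–Grace–Alice–Omar–Eve
Carol–Frank–Grace–Eve
Carol–Heidi–Alice–Grace–Eve
Carol–Heidi–Alice–Omar–Eve
Carol–Heidi–Omar–Alice–Grace–Eve
Carol–Heidi–Omar–Eve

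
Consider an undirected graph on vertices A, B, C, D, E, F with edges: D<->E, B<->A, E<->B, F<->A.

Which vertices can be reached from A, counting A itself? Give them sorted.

Start at A.
Its neighbours: B, F.
Then their neighbours: E.
Then next layer: D.
Nothing further is reachable.

A, B, D, E, F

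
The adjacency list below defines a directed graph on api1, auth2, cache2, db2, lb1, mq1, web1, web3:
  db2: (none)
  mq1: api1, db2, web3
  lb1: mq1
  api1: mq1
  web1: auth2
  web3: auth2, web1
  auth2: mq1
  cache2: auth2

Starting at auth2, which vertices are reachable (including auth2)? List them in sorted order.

api1, auth2, db2, mq1, web1, web3

Start at auth2.
Its neighbours: mq1.
Then their neighbours: api1, db2, web3.
Then next layer: web1.
Nothing further is reachable.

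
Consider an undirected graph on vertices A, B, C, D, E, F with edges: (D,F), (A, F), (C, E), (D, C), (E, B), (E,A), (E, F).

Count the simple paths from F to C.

3

F–A–E–C
F–D–C
F–E–C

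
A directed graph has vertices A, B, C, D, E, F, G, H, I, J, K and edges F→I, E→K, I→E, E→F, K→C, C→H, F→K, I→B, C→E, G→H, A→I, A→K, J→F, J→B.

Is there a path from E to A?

Explore from E.
Distance 1: reach F, K.
Distance 2: reach C, I.
Distance 3: reach B, H.
The search from E is exhausted; no directed path reaches A.

No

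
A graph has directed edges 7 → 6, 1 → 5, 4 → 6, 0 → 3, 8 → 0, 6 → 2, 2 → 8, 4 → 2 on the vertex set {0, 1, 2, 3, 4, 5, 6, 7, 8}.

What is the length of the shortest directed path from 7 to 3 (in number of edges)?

5

Distance 0: 7.
Distance 1: 6.
Distance 2: 2.
Distance 3: 8.
Distance 4: 0.
Distance 5: 3 — contains 3.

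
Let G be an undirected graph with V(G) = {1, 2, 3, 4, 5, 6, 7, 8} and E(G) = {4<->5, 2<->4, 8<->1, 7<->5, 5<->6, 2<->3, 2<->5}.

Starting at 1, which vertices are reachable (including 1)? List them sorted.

1, 8

Start at 1.
Its neighbours: 8.
Nothing further is reachable.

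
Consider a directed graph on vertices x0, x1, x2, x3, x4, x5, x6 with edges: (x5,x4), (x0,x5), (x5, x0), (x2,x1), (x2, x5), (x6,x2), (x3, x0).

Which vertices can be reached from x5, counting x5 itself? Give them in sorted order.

Start at x5.
Its neighbours: x0, x4.
Nothing further is reachable.

x0, x4, x5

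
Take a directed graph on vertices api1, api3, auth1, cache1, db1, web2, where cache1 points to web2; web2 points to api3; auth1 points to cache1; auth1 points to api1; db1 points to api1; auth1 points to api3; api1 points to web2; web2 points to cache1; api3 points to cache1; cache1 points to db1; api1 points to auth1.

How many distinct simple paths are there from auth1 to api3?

4

auth1→api1→web2→api3
auth1→api3
auth1→cache1→db1→api1→web2→api3
auth1→cache1→web2→api3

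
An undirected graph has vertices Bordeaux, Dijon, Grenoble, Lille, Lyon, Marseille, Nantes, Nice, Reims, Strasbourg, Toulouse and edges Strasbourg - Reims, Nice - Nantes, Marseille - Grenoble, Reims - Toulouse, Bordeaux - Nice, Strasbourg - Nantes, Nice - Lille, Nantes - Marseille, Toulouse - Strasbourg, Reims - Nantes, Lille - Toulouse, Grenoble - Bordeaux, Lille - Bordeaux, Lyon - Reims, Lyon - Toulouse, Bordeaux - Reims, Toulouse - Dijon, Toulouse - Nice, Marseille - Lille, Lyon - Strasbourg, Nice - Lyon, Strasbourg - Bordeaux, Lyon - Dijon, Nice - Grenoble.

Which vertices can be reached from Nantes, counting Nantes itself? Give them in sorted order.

Bordeaux, Dijon, Grenoble, Lille, Lyon, Marseille, Nantes, Nice, Reims, Strasbourg, Toulouse

Start at Nantes.
Its neighbours: Marseille, Nice, Reims, Strasbourg.
Then their neighbours: Bordeaux, Grenoble, Lille, Lyon, Toulouse.
Then next layer: Dijon.
Every vertex is now reached.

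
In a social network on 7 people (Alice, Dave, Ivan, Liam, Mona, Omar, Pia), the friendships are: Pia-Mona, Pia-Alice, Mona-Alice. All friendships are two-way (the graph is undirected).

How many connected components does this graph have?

From Alice: component {Alice, Mona, Pia}.
From Dave: component {Dave}.
From Ivan: component {Ivan}.
From Liam: component {Liam}.
From Omar: component {Omar}.
That's 5 components.

5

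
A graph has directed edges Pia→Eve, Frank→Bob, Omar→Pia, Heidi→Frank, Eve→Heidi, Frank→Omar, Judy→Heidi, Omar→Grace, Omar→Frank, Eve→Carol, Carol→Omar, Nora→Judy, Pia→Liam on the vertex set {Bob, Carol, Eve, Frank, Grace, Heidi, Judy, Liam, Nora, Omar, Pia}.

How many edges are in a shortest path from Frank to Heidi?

4

Distance 0: Frank.
Distance 1: Bob, Omar.
Distance 2: Grace, Pia.
Distance 3: Eve, Liam.
Distance 4: Carol, Heidi — contains Heidi.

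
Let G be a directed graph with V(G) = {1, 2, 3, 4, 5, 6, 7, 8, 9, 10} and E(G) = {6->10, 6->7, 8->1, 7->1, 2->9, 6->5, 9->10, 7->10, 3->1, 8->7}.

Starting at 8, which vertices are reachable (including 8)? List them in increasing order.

Start at 8.
Its neighbours: 1, 7.
Then their neighbours: 10.
Nothing further is reachable.

1, 7, 8, 10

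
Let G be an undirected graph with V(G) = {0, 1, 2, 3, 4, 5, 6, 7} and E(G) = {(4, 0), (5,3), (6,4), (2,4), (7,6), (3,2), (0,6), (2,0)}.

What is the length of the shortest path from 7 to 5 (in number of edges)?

5

Distance 0: 7.
Distance 1: 6.
Distance 2: 0, 4.
Distance 3: 2.
Distance 4: 3.
Distance 5: 5 — contains 5.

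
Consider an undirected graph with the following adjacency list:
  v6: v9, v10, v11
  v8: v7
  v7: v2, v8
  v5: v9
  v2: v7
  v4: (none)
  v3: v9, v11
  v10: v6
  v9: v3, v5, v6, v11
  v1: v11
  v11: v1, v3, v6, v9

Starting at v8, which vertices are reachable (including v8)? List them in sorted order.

v2, v7, v8

Start at v8.
Its neighbours: v7.
Then their neighbours: v2.
Nothing further is reachable.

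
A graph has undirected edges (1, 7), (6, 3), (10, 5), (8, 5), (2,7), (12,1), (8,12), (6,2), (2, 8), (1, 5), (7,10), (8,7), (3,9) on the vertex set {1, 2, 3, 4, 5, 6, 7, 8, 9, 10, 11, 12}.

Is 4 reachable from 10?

No

Explore from 10.
Distance 1: reach 5, 7.
Distance 2: reach 1, 2, 8.
Distance 3: reach 6, 12.
Distance 4: reach 3.
Distance 5: reach 9.
The search is exhausted without reaching 4; it lies in a different component.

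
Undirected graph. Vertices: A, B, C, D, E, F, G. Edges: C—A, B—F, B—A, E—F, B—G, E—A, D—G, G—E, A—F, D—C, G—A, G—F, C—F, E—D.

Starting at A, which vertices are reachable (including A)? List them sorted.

Start at A.
Its neighbours: B, C, E, F, G.
Then their neighbours: D.
Every vertex is now reached.

A, B, C, D, E, F, G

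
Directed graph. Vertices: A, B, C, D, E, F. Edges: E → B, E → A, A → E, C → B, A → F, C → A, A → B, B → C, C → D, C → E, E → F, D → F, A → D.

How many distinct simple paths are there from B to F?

7

B→C→A→D→F
B→C→A→E→F
B→C→A→F
B→C→D→F
B→C→E→A→D→F
B→C→E→A→F
B→C→E→F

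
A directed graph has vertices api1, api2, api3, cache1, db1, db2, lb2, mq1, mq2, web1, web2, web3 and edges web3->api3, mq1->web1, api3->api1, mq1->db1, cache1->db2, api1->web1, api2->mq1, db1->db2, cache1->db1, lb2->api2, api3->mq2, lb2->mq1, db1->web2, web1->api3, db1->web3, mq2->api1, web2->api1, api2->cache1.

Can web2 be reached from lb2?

Explore from lb2.
Distance 1: reach api2, mq1.
Distance 2: reach cache1, db1, web1.
Distance 3: reach api3, db2, web2, web3.
Found web2.

Yes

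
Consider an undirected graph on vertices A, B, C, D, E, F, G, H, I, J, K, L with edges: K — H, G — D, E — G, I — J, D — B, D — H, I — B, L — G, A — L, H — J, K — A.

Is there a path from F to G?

No

F has no edges, so nothing is reachable from it.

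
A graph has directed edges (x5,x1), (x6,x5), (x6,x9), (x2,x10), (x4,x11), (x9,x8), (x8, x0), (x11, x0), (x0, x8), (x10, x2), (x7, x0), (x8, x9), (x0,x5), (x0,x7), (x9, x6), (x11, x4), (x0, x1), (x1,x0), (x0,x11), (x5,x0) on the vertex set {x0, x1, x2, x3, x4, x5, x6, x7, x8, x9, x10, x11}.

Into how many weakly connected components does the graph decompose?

3

From x0: component {x0, x1, x4, x5, x6, x7, x8, x9, x11}.
From x2: component {x2, x10}.
From x3: component {x3}.
That's 3 components.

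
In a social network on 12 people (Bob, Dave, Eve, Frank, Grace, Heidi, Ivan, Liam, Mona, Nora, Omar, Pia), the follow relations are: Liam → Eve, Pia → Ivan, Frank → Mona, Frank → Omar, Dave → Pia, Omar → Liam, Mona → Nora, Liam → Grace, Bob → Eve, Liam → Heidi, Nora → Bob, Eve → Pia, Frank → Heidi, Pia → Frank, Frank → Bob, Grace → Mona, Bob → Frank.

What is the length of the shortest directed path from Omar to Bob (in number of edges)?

Distance 0: Omar.
Distance 1: Liam.
Distance 2: Eve, Grace, Heidi.
Distance 3: Mona, Pia.
Distance 4: Frank, Ivan, Nora.
Distance 5: Bob — contains Bob.

5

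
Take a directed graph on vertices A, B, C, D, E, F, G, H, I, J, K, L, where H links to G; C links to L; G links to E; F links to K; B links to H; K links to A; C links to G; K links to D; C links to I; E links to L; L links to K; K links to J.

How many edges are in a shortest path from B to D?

6

Distance 0: B.
Distance 1: H.
Distance 2: G.
Distance 3: E.
Distance 4: L.
Distance 5: K.
Distance 6: A, D, J — contains D.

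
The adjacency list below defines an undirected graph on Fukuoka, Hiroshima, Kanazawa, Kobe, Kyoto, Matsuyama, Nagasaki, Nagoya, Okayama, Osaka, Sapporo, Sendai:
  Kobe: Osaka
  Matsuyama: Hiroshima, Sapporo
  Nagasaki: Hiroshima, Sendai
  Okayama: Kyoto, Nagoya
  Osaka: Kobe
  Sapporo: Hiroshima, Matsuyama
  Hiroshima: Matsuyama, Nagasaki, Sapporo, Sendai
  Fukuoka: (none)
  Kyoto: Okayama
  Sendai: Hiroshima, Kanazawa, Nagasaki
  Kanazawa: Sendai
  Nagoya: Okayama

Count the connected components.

4

From Fukuoka: component {Fukuoka}.
From Hiroshima: component {Hiroshima, Kanazawa, Matsuyama, Nagasaki, Sapporo, Sendai}.
From Kobe: component {Kobe, Osaka}.
From Kyoto: component {Kyoto, Nagoya, Okayama}.
That's 4 components.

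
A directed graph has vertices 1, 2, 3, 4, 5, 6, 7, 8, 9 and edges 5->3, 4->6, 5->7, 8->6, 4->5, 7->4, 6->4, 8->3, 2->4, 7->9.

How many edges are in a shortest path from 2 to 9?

4

Distance 0: 2.
Distance 1: 4.
Distance 2: 5, 6.
Distance 3: 3, 7.
Distance 4: 9 — contains 9.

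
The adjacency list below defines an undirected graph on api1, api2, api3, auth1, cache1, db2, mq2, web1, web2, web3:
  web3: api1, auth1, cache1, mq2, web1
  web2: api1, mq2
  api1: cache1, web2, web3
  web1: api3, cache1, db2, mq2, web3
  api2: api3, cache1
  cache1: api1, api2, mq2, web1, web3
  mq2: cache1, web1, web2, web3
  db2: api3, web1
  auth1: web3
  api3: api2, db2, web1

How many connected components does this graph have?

1

From api1: component {api1, api2, api3, auth1, cache1, db2, mq2, web1, web2, web3}.
That's 1 component.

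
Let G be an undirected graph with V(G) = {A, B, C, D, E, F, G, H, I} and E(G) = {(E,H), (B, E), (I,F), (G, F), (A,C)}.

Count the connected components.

4

From A: component {A, C}.
From B: component {B, E, H}.
From D: component {D}.
From F: component {F, G, I}.
That's 4 components.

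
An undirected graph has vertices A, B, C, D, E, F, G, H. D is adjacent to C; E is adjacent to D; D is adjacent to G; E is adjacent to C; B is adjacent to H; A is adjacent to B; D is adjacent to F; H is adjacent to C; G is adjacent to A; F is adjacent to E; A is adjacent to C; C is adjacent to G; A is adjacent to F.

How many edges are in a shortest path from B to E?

Distance 0: B.
Distance 1: A, H.
Distance 2: C, F, G.
Distance 3: D, E — contains E.

3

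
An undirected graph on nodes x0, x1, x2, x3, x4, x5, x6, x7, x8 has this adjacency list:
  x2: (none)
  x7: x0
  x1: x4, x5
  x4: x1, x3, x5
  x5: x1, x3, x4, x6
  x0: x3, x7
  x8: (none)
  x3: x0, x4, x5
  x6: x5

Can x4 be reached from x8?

No

x8 has no edges, so nothing is reachable from it.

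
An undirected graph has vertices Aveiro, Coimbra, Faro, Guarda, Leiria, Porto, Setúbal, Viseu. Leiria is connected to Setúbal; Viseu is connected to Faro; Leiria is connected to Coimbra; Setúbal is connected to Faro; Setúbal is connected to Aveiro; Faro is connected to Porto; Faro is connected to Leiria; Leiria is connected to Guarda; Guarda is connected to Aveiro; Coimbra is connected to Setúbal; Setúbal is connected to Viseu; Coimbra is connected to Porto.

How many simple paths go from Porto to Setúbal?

10

Porto–Coimbra–Leiria–Faro–Setúbal
Porto–Coimbra–Leiria–Faro–Viseu–Setúbal
Porto–Coimbra–Leiria–Guarda–Aveiro–Setúbal
Porto–Coimbra–Leiria–Setúbal
Porto–Coimbra–Setúbal
Porto–Faro–Leiria–Coimbra–Setúbal
Porto–Faro–Leiria–Guarda–Aveiro–Setúbal
Porto–Faro–Leiria–Setúbal
Porto–Faro–Setúbal
Porto–Faro–Viseu–Setúbal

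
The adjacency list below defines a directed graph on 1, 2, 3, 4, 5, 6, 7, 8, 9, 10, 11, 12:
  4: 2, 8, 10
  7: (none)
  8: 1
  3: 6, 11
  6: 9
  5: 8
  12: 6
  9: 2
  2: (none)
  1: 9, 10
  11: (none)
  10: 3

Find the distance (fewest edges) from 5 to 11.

Distance 0: 5.
Distance 1: 8.
Distance 2: 1.
Distance 3: 9, 10.
Distance 4: 2, 3.
Distance 5: 6, 11 — contains 11.

5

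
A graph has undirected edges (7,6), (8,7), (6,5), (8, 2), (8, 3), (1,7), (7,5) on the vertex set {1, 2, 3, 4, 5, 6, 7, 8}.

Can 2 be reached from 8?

Explore from 8.
Distance 1: reach 2, 3, 7.
Found 2.

Yes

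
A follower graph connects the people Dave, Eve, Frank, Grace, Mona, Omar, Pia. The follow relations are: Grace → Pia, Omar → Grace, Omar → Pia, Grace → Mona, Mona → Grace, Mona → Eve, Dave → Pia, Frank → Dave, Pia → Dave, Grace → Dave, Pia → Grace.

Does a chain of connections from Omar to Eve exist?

Yes

Explore from Omar.
Distance 1: reach Grace, Pia.
Distance 2: reach Dave, Mona.
Distance 3: reach Eve.
Found Eve.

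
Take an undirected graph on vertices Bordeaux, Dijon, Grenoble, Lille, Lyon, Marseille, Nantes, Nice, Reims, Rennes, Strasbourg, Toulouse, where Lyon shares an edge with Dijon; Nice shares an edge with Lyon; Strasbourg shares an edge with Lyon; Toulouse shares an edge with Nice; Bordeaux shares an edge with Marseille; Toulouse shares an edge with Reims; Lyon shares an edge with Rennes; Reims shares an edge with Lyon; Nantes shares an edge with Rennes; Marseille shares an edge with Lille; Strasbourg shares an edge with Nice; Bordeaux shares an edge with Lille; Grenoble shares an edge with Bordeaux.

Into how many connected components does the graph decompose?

From Bordeaux: component {Bordeaux, Grenoble, Lille, Marseille}.
From Dijon: component {Dijon, Lyon, Nantes, Nice, Reims, Rennes, Strasbourg, Toulouse}.
That's 2 components.

2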